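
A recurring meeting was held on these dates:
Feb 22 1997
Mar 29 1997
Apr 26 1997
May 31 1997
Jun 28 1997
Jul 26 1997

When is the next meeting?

Every date is a Saturday; gaps 35, 28, 35, 28, 28 days.
Each is the last Saturday of its month (at least one falls on the 29th or later, ruling out '4th Saturday').
Last Saturday of August 1997: Aug 30 1997.

Aug 30 1997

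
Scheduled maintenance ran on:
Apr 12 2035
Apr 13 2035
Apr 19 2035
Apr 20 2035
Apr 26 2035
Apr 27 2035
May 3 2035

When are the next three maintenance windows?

May 4 2035, May 10 2035, May 11 2035

Every event lands on a Thursday or Friday (gaps cycle 1, 6, 1, 6, 1, 6).
So the schedule is: every Thursday and Friday.
The following Friday is May 4 2035.
The following Thursday is May 10 2035.
The following Friday is May 11 2035.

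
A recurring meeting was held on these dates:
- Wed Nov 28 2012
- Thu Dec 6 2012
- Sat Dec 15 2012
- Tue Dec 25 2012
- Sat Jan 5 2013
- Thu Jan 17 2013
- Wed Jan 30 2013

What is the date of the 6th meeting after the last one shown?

The spacing grows by 1 each time: 8, 9, 10, 11, 12, 13 days.
Next gap: 14 days. Wed Jan 30 2013 + 14 days = Wed Feb 13 2013.
Next gap: 15 days. Wed Feb 13 2013 + 15 days = Thu Feb 28 2013.
Next gap: 16 days. Thu Feb 28 2013 + 16 days = Sat Mar 16 2013.
Next gap: 17 days. Sat Mar 16 2013 + 17 days = Tue Apr 2 2013.
Next gap: 18 days. Tue Apr 2 2013 + 18 days = Sat Apr 20 2013.
Next gap: 19 days. Sat Apr 20 2013 + 19 days = Thu May 9 2013.

Thu May 9 2013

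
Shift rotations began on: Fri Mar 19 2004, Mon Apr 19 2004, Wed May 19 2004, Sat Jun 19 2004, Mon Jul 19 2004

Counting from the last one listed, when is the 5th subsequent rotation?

Sun Dec 19 2004

The day-of-month is always 19 (31, 30, 31, 30 days between events).
So this recurs on the 19th of each month.
Next: August 2004 → Thu Aug 19 2004.
Next: September 2004 → Sun Sep 19 2004.
Next: October 2004 → Tue Oct 19 2004.
November 2004: Fri Nov 19 2004.
December 2004: Sun Dec 19 2004.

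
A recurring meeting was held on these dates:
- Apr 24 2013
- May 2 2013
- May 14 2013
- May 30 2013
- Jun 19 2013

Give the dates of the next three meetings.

Gaps: 8, 12, 16, 20 days — each gap is 4 larger than the previous one.
Next gap: 24 days. Jun 19 2013 + 24 days = Jul 13 2013.
Next gap: 28 days. Jul 13 2013 + 28 days = Aug 10 2013.
Next gap: 32 days. Aug 10 2013 + 32 days = Sep 11 2013.

Jul 13 2013, Aug 10 2013, Sep 11 2013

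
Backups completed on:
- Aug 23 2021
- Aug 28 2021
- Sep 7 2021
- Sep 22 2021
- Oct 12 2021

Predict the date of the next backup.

Gaps: 5, 10, 15, 20 days — each gap is 5 larger than the previous one.
Next gap: 25 days. Oct 12 2021 + 25 days = Nov 6 2021.

Nov 6 2021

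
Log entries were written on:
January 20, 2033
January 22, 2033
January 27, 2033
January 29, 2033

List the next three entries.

The gap pattern 2, 5, 2 repeats every 2 events.
These are the Thursdays and Saturdays of each week.
The following Thursday is February 3, 2033.
Next Saturday: February 5, 2033.
The following Thursday is February 10, 2033.

February 3, 2033; February 5, 2033; February 10, 2033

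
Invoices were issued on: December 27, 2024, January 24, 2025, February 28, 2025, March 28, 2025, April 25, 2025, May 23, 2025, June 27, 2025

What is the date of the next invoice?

July 25, 2025

All dates are Fridays, 28, 35, 28, 28, 28, 35 days apart.
Specifically, the 4th Friday of each month.
4th Friday of July 2025: July 25, 2025.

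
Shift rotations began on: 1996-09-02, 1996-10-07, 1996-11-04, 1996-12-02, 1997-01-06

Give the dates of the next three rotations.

1997-02-03, 1997-03-03, 1997-04-07

Gaps: 35, 28, 28, 35 days — a mix of 28 and 35. Every date is a Monday.
Each is the 1st Monday of its month.
1st Monday of February 1997: 1997-02-03.
1st Monday of March 1997: 1997-03-03.
1st Monday of April 1997: 1997-04-07.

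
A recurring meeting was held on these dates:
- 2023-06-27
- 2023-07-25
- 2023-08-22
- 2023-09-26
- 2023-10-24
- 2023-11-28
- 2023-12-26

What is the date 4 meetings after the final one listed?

2024-04-23

Gaps: 28, 28, 35, 28, 35, 28 days — a mix of 28 and 35. Every date is a Tuesday.
Each is the 4th Tuesday of its month.
4th Tuesday of January 2024: 2024-01-23.
4th Tuesday of February 2024: 2024-02-27.
March 2024 — 4th Tuesday is 2024-03-26.
April 2024 — 4th Tuesday is 2024-04-23.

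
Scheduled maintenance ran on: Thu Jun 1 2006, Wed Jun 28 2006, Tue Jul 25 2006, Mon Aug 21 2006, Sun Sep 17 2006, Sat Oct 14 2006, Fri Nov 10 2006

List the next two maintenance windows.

Gaps between consecutive events: 27, 27, 27, 27, 27, 27 days — a constant 27-day interval.
Fri Nov 10 2006 + 27 days = Thu Dec 7 2006.
Thu Dec 7 2006 + 27 days = Wed Jan 3 2007.

Thu Dec 7 2006, Wed Jan 3 2007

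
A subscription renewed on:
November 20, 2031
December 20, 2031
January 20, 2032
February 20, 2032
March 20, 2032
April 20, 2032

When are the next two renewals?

Each date is the 20th; the gaps (30, 31, 31, 29, 31) track the month lengths.
The rule is the 20th of each month.
Next: May 2032 → May 20, 2032.
Next: June 2032 → June 20, 2032.

May 20, 2032; June 20, 2032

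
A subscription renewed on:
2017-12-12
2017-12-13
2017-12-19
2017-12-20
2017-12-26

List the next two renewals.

Gaps: 1, 6, 1, 6 days — not constant, but cyclic with period 2.
The events fall on every Tuesday and Wednesday.
Next Wednesday: 2017-12-27.
Next Tuesday: 2018-01-02.

2017-12-27, 2018-01-02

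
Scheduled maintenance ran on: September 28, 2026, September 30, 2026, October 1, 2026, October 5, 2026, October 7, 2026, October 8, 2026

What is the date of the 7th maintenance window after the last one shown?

October 26, 2026

Every event lands on a Monday or Wednesday or Thursday (gaps cycle 2, 1, 4, 2, 1).
So the schedule is: every Monday, Wednesday and Thursday.
Next Monday: October 12, 2026.
The following Wednesday is October 14, 2026.
The following Thursday is October 15, 2026.
The following Monday is October 19, 2026.
The following Wednesday is October 21, 2026.
The following Thursday is October 22, 2026.
The following Monday is October 26, 2026.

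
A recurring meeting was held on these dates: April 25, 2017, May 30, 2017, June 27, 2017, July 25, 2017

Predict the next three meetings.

Every date is a Tuesday; gaps 35, 28, 28 days.
Each is the last Tuesday of its month (at least one falls on the 29th or later, ruling out '4th Tuesday').
August 2017 ends with Tuesday August 29, 2017.
September 2017 ends with Tuesday September 26, 2017.
October 2017 ends with Tuesday October 31, 2017.

August 29, 2017; September 26, 2017; October 31, 2017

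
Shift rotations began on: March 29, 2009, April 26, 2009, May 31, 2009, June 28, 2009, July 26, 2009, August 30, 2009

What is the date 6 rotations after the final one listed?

Every date is a Sunday; gaps 28, 35, 28, 28, 35 days.
Each is the last Sunday of its month (at least one falls on the 29th or later, ruling out '4th Sunday').
Last Sunday of September 2009: September 27, 2009.
Last Sunday of October 2009: October 25, 2009.
Last Sunday of November 2009: November 29, 2009.
Last Sunday of December 2009: December 27, 2009.
January 2010 ends with Sunday January 31, 2010.
Last Sunday of February 2010: February 28, 2010.

February 28, 2010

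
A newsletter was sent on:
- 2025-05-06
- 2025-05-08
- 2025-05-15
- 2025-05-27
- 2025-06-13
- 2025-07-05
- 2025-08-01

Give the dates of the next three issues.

2025-09-02, 2025-10-09, 2025-11-20

The spacing grows by 5 each time: 2, 7, 12, 17, 22, 27 days.
Next gap: 32 days. 2025-08-01 + 32 days = 2025-09-02.
Next gap: 37 days. 2025-09-02 + 37 days = 2025-10-09.
Next gap: 42 days. 2025-10-09 + 42 days = 2025-11-20.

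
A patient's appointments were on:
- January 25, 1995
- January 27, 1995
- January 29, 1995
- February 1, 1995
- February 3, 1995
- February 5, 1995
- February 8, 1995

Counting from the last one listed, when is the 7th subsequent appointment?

Every event lands on a Wednesday or Friday or Sunday (gaps cycle 2, 2, 3, 2, 2, 3).
So the schedule is: every Wednesday, Friday and Sunday.
Next Friday: February 10, 1995.
The following Sunday is February 12, 1995.
The following Wednesday is February 15, 1995.
Next Friday: February 17, 1995.
Next Sunday: February 19, 1995.
Next Wednesday: February 22, 1995.
The following Friday is February 24, 1995.

February 24, 1995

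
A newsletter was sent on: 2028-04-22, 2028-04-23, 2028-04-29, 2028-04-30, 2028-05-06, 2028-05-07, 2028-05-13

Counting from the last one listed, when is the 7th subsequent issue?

Gaps: 1, 6, 1, 6, 1, 6 days — not constant, but cyclic with period 2.
The events fall on every Saturday and Sunday.
Next Sunday: 2028-05-14.
Next Saturday: 2028-05-20.
Next Sunday: 2028-05-21.
The following Saturday is 2028-05-27.
Next Sunday: 2028-05-28.
Next Saturday: 2028-06-03.
The following Sunday is 2028-06-04.

2028-06-04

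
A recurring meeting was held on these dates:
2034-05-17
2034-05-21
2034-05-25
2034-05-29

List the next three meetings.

2034-06-02, 2034-06-06, 2034-06-10

The spacing is 4, 4, 4 days — always 4 days.
2034-05-29 + 4 days = 2034-06-02.
2034-06-02 + 4 days = 2034-06-06.
2034-06-06 + 4 days = 2034-06-10.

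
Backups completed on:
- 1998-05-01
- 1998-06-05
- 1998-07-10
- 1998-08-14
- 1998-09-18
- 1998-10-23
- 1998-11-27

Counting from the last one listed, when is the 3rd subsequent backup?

1999-03-12

Gaps between consecutive events: 35, 35, 35, 35, 35, 35 days — a constant 35-day interval.
1998-11-27 + 35 days = 1999-01-01.
1999-01-01 + 35 days = 1999-02-05.
1999-02-05 + 35 days = 1999-03-12.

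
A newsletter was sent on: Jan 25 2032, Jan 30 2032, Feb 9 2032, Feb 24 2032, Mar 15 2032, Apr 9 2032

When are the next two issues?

May 9 2032, Jun 13 2032

The spacing grows by 5 each time: 5, 10, 15, 20, 25 days.
Next gap: 30 days. Apr 9 2032 + 30 days = May 9 2032.
Next gap: 35 days. May 9 2032 + 35 days = Jun 13 2032.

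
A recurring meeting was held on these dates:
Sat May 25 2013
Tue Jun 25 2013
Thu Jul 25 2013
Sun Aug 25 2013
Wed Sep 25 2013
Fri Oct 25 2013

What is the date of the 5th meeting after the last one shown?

Tue Mar 25 2014

Gaps: 31, 30, 31, 31, 30 days — not constant. Every event is on the 25th of the month.
Pattern: the 25th of each month.
Next: November 2013 → Mon Nov 25 2013.
December 2013: Wed Dec 25 2013.
January 2014: Sat Jan 25 2014.
February 2014: Tue Feb 25 2014.
Next: March 2014 → Tue Mar 25 2014.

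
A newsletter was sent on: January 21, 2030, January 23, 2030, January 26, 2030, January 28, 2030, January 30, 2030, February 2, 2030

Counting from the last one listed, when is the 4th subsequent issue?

February 11, 2030

The gap pattern 2, 3, 2, 2, 3 repeats every 3 events.
These are the Mondays, Wednesdays and Saturdays of each week.
The following Monday is February 4, 2030.
The following Wednesday is February 6, 2030.
The following Saturday is February 9, 2030.
Next Monday: February 11, 2030.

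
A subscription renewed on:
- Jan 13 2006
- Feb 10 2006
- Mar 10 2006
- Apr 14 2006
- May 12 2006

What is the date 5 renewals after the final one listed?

These are Fridays at 28- or 35-day spacing (28, 28, 35, 28).
The pattern: 2nd Friday of the month.
2nd Friday of June 2006: Jun 9 2006.
2nd Friday of July 2006: Jul 14 2006.
August 2006 — 2nd Friday is Aug 11 2006.
2nd Friday of September 2006: Sep 8 2006.
October 2006 — 2nd Friday is Oct 13 2006.

Oct 13 2006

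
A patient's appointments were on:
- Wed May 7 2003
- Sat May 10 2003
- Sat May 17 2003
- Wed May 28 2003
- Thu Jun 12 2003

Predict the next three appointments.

Tue Jul 1 2003, Thu Jul 24 2003, Wed Aug 20 2003

Gaps: 3, 7, 11, 15 days — each gap is 4 larger than the previous one.
Next gap: 19 days. Thu Jun 12 2003 + 19 days = Tue Jul 1 2003.
Next gap: 23 days. Tue Jul 1 2003 + 23 days = Thu Jul 24 2003.
Next gap: 27 days. Thu Jul 24 2003 + 27 days = Wed Aug 20 2003.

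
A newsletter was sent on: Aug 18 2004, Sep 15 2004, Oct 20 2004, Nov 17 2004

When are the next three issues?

Dec 15 2004, Jan 19 2005, Feb 16 2005

These are Wednesdays at 28- or 35-day spacing (28, 35, 28).
The pattern: 3rd Wednesday of the month.
3rd Wednesday of December 2004: Dec 15 2004.
3rd Wednesday of January 2005: Jan 19 2005.
February 2005 — 3rd Wednesday is Feb 16 2005.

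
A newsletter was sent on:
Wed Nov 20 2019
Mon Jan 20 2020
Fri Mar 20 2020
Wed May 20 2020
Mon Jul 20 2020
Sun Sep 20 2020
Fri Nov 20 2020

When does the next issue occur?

Each date is the 20th; the gaps (61, 60, 61, 61, 62, 61) track the month lengths.
The rule is the 20th of every 2 months.
January 2021: Wed Jan 20 2021.

Wed Jan 20 2021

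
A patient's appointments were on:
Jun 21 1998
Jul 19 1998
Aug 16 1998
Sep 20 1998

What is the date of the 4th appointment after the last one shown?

Jan 17 1999

All dates are Sundays, 28, 28, 35 days apart.
Specifically, the 3rd Sunday of each month.
October 1998 — 3rd Sunday is Oct 18 1998.
November 1998 — 3rd Sunday is Nov 15 1998.
December 1998 — 3rd Sunday is Dec 20 1998.
3rd Sunday of January 1999: Jan 17 1999.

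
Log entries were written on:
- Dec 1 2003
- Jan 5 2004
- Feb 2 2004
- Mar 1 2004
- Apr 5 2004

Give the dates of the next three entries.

Gaps: 35, 28, 28, 35 days — a mix of 28 and 35. Every date is a Monday.
Each is the 1st Monday of its month.
1st Monday of May 2004: May 3 2004.
1st Monday of June 2004: Jun 7 2004.
July 2004 — 1st Monday is Jul 5 2004.

May 3 2004, Jun 7 2004, Jul 5 2004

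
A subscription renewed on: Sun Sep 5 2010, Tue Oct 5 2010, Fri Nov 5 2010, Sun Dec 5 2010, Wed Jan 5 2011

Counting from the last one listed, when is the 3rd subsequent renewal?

Tue Apr 5 2011

Gaps: 30, 31, 30, 31 days — not constant. Every event is on the 5th of the month.
Pattern: the 5th of each month.
February 2011: Sat Feb 5 2011.
March 2011: Sat Mar 5 2011.
Next: April 2011 → Tue Apr 5 2011.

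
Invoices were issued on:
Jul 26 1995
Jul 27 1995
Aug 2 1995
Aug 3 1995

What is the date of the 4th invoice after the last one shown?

Every event lands on a Wednesday or Thursday (gaps cycle 1, 6, 1).
So the schedule is: every Wednesday and Thursday.
Next Wednesday: Aug 9 1995.
The following Thursday is Aug 10 1995.
Next Wednesday: Aug 16 1995.
Next Thursday: Aug 17 1995.

Aug 17 1995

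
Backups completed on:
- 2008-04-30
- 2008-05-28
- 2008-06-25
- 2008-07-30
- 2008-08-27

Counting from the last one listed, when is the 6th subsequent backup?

All Wednesdays; the gaps (28, 28, 35, 28) vary with month length.
This is the last Wednesday of each month.
September 2008 ends with Wednesday 2008-09-24.
Last Wednesday of October 2008: 2008-10-29.
November 2008 ends with Wednesday 2008-11-26.
Last Wednesday of December 2008: 2008-12-31.
January 2009 ends with Wednesday 2009-01-28.
February 2009 ends with Wednesday 2009-02-25.

2009-02-25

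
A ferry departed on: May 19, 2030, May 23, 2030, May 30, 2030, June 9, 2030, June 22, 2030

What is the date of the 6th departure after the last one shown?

The spacing grows by 3 each time: 4, 7, 10, 13 days.
Next gap: 16 days. June 22, 2030 + 16 days = July 8, 2030.
Next gap: 19 days. July 8, 2030 + 19 days = July 27, 2030.
Next gap: 22 days. July 27, 2030 + 22 days = August 18, 2030.
Next gap: 25 days. August 18, 2030 + 25 days = September 12, 2030.
Next gap: 28 days. September 12, 2030 + 28 days = October 10, 2030.
Next gap: 31 days. October 10, 2030 + 31 days = November 10, 2030.

November 10, 2030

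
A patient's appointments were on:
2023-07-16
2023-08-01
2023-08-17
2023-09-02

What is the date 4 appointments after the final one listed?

2023-11-05

Gaps between consecutive events: 16, 16, 16 days — a constant 16-day interval.
2023-09-02 + 16 days = 2023-09-18.
2023-09-18 + 16 days = 2023-10-04.
2023-10-04 + 16 days = 2023-10-20.
2023-10-20 + 16 days = 2023-11-05.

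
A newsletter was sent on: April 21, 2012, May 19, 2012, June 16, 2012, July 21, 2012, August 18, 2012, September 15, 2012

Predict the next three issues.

October 20, 2012; November 17, 2012; December 15, 2012

All dates are Saturdays, 28, 28, 35, 28, 28 days apart.
Specifically, the 3rd Saturday of each month.
October 2012 — 3rd Saturday is October 20, 2012.
November 2012 — 3rd Saturday is November 17, 2012.
3rd Saturday of December 2012: December 15, 2012.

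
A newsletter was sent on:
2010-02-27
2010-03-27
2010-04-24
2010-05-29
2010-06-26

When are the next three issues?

These are Saturdays with 28, 28, 35, 28-day gaps.
Each is the final Saturday of its month — 2010-05-29 is past the 28th, so '4th Saturday' doesn't fit.
Last Saturday of July 2010: 2010-07-31.
August 2010 ends with Saturday 2010-08-28.
September 2010 ends with Saturday 2010-09-25.

2010-07-31, 2010-08-28, 2010-09-25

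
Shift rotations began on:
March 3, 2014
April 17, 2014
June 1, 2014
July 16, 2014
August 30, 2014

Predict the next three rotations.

The spacing is 45, 45, 45, 45 days — always 45 days.
August 30, 2014 + 45 days = October 14, 2014.
October 14, 2014 + 45 days = November 28, 2014.
November 28, 2014 + 45 days = January 12, 2015.

October 14, 2014; November 28, 2014; January 12, 2015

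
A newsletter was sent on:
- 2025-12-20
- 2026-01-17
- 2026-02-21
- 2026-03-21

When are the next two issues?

These are Saturdays at 28- or 35-day spacing (28, 35, 28).
The pattern: 3rd Saturday of the month.
3rd Saturday of April 2026: 2026-04-18.
May 2026 — 3rd Saturday is 2026-05-16.

2026-04-18, 2026-05-16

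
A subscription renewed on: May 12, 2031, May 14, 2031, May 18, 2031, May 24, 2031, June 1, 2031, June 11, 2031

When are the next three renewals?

June 23, 2031; July 7, 2031; July 23, 2031

The spacing grows by 2 each time: 2, 4, 6, 8, 10 days.
Next gap: 12 days. June 11, 2031 + 12 days = June 23, 2031.
Next gap: 14 days. June 23, 2031 + 14 days = July 7, 2031.
Next gap: 16 days. July 7, 2031 + 16 days = July 23, 2031.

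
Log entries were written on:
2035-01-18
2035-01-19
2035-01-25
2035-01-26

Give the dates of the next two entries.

Gaps: 1, 6, 1 days — not constant, but cyclic with period 2.
The events fall on every Thursday and Friday.
The following Thursday is 2035-02-01.
Next Friday: 2035-02-02.

2035-02-01, 2035-02-02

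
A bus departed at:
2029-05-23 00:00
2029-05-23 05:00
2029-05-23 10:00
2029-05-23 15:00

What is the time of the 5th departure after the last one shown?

2029-05-24 16:00

Spacing: 5, 5, 5 h — constant 5 h.
2029-05-23 15:00 + 5 h = 2029-05-23 20:00.
2029-05-23 20:00 + 5 h = 2029-05-24 01:00.
2029-05-24 01:00 + 5 h = 2029-05-24 06:00.
2029-05-24 06:00 + 5 h = 2029-05-24 11:00.
2029-05-24 11:00 + 5 h = 2029-05-24 16:00.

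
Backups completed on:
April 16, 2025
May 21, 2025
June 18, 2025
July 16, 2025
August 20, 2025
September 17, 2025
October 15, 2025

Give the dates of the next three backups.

November 19, 2025; December 17, 2025; January 21, 2026

All dates are Wednesdays, 35, 28, 28, 35, 28, 28 days apart.
Specifically, the 3rd Wednesday of each month.
November 2025 — 3rd Wednesday is November 19, 2025.
December 2025 — 3rd Wednesday is December 17, 2025.
3rd Wednesday of January 2026: January 21, 2026.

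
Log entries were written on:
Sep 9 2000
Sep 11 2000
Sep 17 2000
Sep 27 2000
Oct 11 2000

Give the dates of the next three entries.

Oct 29 2000, Nov 20 2000, Dec 16 2000

Gaps: 2, 6, 10, 14 days — each gap is 4 larger than the previous one.
Next gap: 18 days. Oct 11 2000 + 18 days = Oct 29 2000.
Next gap: 22 days. Oct 29 2000 + 22 days = Nov 20 2000.
Next gap: 26 days. Nov 20 2000 + 26 days = Dec 16 2000.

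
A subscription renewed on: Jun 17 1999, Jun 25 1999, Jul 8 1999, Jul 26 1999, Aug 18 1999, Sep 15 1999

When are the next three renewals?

The spacing grows by 5 each time: 8, 13, 18, 23, 28 days.
Next gap: 33 days. Sep 15 1999 + 33 days = Oct 18 1999.
Next gap: 38 days. Oct 18 1999 + 38 days = Nov 25 1999.
Next gap: 43 days. Nov 25 1999 + 43 days = Jan 7 2000.

Oct 18 1999, Nov 25 1999, Jan 7 2000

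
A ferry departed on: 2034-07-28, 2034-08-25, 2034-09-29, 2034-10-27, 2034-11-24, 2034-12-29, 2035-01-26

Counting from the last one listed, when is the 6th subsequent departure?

2035-07-27

All Fridays; the gaps (28, 35, 28, 28, 35, 28) vary with month length.
This is the last Friday of each month.
February 2035 ends with Friday 2035-02-23.
March 2035 ends with Friday 2035-03-30.
Last Friday of April 2035: 2035-04-27.
May 2035 ends with Friday 2035-05-25.
June 2035 ends with Friday 2035-06-29.
Last Friday of July 2035: 2035-07-27.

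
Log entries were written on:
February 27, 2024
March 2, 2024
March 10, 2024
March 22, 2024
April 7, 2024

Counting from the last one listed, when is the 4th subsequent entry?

July 20, 2024

The spacing grows by 4 each time: 4, 8, 12, 16 days.
Next gap: 20 days. April 7, 2024 + 20 days = April 27, 2024.
Next gap: 24 days. April 27, 2024 + 24 days = May 21, 2024.
Next gap: 28 days. May 21, 2024 + 28 days = June 18, 2024.
Next gap: 32 days. June 18, 2024 + 32 days = July 20, 2024.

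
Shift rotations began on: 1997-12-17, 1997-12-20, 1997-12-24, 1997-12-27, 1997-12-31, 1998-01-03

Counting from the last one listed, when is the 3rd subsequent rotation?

1998-01-14

The gap pattern 3, 4, 3, 4, 3 repeats every 2 events.
These are the Wednesdays and Saturdays of each week.
Next Wednesday: 1998-01-07.
Next Saturday: 1998-01-10.
The following Wednesday is 1998-01-14.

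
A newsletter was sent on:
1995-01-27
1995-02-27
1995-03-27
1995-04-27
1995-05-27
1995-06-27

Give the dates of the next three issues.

Each date is the 27th; the gaps (31, 28, 31, 30, 31) track the month lengths.
The rule is the 27th of each month.
Next: July 1995 → 1995-07-27.
Next: August 1995 → 1995-08-27.
Next: September 1995 → 1995-09-27.

1995-07-27, 1995-08-27, 1995-09-27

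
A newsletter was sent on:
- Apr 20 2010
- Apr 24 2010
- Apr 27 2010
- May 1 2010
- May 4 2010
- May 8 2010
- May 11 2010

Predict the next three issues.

Gaps: 4, 3, 4, 3, 4, 3 days — not constant, but cyclic with period 2.
The events fall on every Tuesday and Saturday.
Next Saturday: May 15 2010.
Next Tuesday: May 18 2010.
Next Saturday: May 22 2010.

May 15 2010, May 18 2010, May 22 2010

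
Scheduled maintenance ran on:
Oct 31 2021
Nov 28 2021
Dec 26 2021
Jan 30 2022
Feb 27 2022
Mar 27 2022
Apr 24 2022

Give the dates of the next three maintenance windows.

May 29 2022, Jun 26 2022, Jul 31 2022

These are Sundays with 28, 28, 35, 28, 28, 28-day gaps.
Each is the final Sunday of its month — Oct 31 2021 is past the 28th, so '4th Sunday' doesn't fit.
Last Sunday of May 2022: May 29 2022.
Last Sunday of June 2022: Jun 26 2022.
Last Sunday of July 2022: Jul 31 2022.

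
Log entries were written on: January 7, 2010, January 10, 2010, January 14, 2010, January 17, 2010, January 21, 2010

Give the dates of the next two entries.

The gap pattern 3, 4, 3, 4 repeats every 2 events.
These are the Thursdays and Sundays of each week.
Next Sunday: January 24, 2010.
Next Thursday: January 28, 2010.

January 24, 2010; January 28, 2010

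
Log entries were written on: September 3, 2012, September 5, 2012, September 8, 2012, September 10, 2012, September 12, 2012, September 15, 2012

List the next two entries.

September 17, 2012; September 19, 2012

The gap pattern 2, 3, 2, 2, 3 repeats every 3 events.
These are the Mondays, Wednesdays and Saturdays of each week.
The following Monday is September 17, 2012.
The following Wednesday is September 19, 2012.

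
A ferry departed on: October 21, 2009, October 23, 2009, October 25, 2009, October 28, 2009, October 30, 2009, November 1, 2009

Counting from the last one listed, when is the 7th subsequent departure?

November 18, 2009

Gaps: 2, 2, 3, 2, 2 days — not constant, but cyclic with period 3.
The events fall on every Wednesday, Friday and Sunday.
The following Wednesday is November 4, 2009.
Next Friday: November 6, 2009.
The following Sunday is November 8, 2009.
Next Wednesday: November 11, 2009.
The following Friday is November 13, 2009.
The following Sunday is November 15, 2009.
Next Wednesday: November 18, 2009.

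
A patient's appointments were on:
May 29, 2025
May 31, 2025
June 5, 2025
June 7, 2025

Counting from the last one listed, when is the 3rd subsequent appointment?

June 19, 2025

Gaps: 2, 5, 2 days — not constant, but cyclic with period 2.
The events fall on every Thursday and Saturday.
Next Thursday: June 12, 2025.
The following Saturday is June 14, 2025.
The following Thursday is June 19, 2025.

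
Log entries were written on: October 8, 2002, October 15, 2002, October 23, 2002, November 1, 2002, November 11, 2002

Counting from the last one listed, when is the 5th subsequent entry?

Intervals are 7, 8, 9, 10 days — an arithmetic progression with common difference 1.
Next gap: 11 days. November 11, 2002 + 11 days = November 22, 2002.
Next gap: 12 days. November 22, 2002 + 12 days = December 4, 2002.
Next gap: 13 days. December 4, 2002 + 13 days = December 17, 2002.
Next gap: 14 days. December 17, 2002 + 14 days = December 31, 2002.
Next gap: 15 days. December 31, 2002 + 15 days = January 15, 2003.

January 15, 2003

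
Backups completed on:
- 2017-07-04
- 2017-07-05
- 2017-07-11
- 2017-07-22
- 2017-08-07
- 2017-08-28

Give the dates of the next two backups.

Gaps: 1, 6, 11, 16, 21 days — each gap is 5 larger than the previous one.
Next gap: 26 days. 2017-08-28 + 26 days = 2017-09-23.
Next gap: 31 days. 2017-09-23 + 31 days = 2017-10-24.

2017-09-23, 2017-10-24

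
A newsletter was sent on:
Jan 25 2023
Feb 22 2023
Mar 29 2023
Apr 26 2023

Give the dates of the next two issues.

May 31 2023, Jun 28 2023

Every date is a Wednesday; gaps 28, 35, 28 days.
Each is the last Wednesday of its month (at least one falls on the 29th or later, ruling out '4th Wednesday').
Last Wednesday of May 2023: May 31 2023.
Last Wednesday of June 2023: Jun 28 2023.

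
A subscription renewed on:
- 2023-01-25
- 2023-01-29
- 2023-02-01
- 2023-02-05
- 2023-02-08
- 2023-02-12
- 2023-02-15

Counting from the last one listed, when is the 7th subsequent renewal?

Gaps: 4, 3, 4, 3, 4, 3 days — not constant, but cyclic with period 2.
The events fall on every Wednesday and Sunday.
The following Sunday is 2023-02-19.
Next Wednesday: 2023-02-22.
Next Sunday: 2023-02-26.
The following Wednesday is 2023-03-01.
Next Sunday: 2023-03-05.
Next Wednesday: 2023-03-08.
The following Sunday is 2023-03-12.

2023-03-12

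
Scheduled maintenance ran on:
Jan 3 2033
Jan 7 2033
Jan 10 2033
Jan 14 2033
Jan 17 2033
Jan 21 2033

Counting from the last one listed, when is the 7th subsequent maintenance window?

The gap pattern 4, 3, 4, 3, 4 repeats every 2 events.
These are the Mondays and Fridays of each week.
The following Monday is Jan 24 2033.
Next Friday: Jan 28 2033.
The following Monday is Jan 31 2033.
The following Friday is Feb 4 2033.
Next Monday: Feb 7 2033.
Next Friday: Feb 11 2033.
The following Monday is Feb 14 2033.

Feb 14 2033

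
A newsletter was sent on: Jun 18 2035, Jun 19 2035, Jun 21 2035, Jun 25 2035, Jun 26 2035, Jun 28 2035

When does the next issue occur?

Jul 2 2035

Gaps: 1, 2, 4, 1, 2 days — not constant, but cyclic with period 3.
The events fall on every Monday, Tuesday and Thursday.
The following Monday is Jul 2 2035.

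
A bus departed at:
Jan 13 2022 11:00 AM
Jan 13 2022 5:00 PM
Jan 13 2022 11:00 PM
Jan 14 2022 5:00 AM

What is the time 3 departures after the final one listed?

Jan 14 2022 11:00 PM

The interval is a steady 6 hours (6, 6, 6).
Jan 14 2022 5:00 AM + 6 h = Jan 14 2022 11:00 AM.
Jan 14 2022 11:00 AM + 6 h = Jan 14 2022 5:00 PM.
Jan 14 2022 5:00 PM + 6 h = Jan 14 2022 11:00 PM.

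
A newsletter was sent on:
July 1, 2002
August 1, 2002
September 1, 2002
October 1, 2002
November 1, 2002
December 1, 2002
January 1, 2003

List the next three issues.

February 1, 2003; March 1, 2003; April 1, 2003

The day-of-month is always 1 (31, 31, 30, 31, 30, 31 days between events).
So this recurs on the 1st of each month.
Next: February 2003 → February 1, 2003.
March 2003: March 1, 2003.
Next: April 2003 → April 1, 2003.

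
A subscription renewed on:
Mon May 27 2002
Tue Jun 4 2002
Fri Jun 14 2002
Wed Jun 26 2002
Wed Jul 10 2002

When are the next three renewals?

Intervals are 8, 10, 12, 14 days — an arithmetic progression with common difference 2.
Next gap: 16 days. Wed Jul 10 2002 + 16 days = Fri Jul 26 2002.
Next gap: 18 days. Fri Jul 26 2002 + 18 days = Tue Aug 13 2002.
Next gap: 20 days. Tue Aug 13 2002 + 20 days = Mon Sep 2 2002.

Fri Jul 26 2002, Tue Aug 13 2002, Mon Sep 2 2002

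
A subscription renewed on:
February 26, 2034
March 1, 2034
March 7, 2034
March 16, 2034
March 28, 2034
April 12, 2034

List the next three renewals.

April 30, 2034; May 21, 2034; June 14, 2034

The spacing grows by 3 each time: 3, 6, 9, 12, 15 days.
Next gap: 18 days. April 12, 2034 + 18 days = April 30, 2034.
Next gap: 21 days. April 30, 2034 + 21 days = May 21, 2034.
Next gap: 24 days. May 21, 2034 + 24 days = June 14, 2034.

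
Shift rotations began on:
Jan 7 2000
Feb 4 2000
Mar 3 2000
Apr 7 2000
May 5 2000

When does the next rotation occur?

Jun 2 2000

These are Fridays at 28- or 35-day spacing (28, 28, 35, 28).
The pattern: 1st Friday of the month.
June 2000 — 1st Friday is Jun 2 2000.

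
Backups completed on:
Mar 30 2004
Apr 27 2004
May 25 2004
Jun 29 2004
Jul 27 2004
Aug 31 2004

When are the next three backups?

Sep 28 2004, Oct 26 2004, Nov 30 2004

All Tuesdays; the gaps (28, 28, 35, 28, 35) vary with month length.
This is the last Tuesday of each month.
Last Tuesday of September 2004: Sep 28 2004.
Last Tuesday of October 2004: Oct 26 2004.
Last Tuesday of November 2004: Nov 30 2004.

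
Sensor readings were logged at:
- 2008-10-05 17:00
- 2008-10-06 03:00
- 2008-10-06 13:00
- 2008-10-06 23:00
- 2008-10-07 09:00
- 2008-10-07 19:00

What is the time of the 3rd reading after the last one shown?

2008-10-09 01:00

The interval is a steady 10 hours (10, 10, 10, 10, 10).
2008-10-07 19:00 + 10 h = 2008-10-08 05:00.
2008-10-08 05:00 + 10 h = 2008-10-08 15:00.
2008-10-08 15:00 + 10 h = 2008-10-09 01:00.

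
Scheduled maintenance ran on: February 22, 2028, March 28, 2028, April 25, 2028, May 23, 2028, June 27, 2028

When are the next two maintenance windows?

July 25, 2028; August 22, 2028

All dates are Tuesdays, 35, 28, 28, 35 days apart.
Specifically, the 4th Tuesday of each month.
4th Tuesday of July 2028: July 25, 2028.
August 2028 — 4th Tuesday is August 22, 2028.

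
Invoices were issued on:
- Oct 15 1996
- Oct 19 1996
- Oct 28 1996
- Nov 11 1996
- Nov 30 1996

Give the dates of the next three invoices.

Intervals are 4, 9, 14, 19 days — an arithmetic progression with common difference 5.
Next gap: 24 days. Nov 30 1996 + 24 days = Dec 24 1996.
Next gap: 29 days. Dec 24 1996 + 29 days = Jan 22 1997.
Next gap: 34 days. Jan 22 1997 + 34 days = Feb 25 1997.

Dec 24 1996, Jan 22 1997, Feb 25 1997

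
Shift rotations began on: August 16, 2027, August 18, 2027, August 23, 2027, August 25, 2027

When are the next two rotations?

August 30, 2027; September 1, 2027

Every event lands on a Monday or Wednesday (gaps cycle 2, 5, 2).
So the schedule is: every Monday and Wednesday.
The following Monday is August 30, 2027.
Next Wednesday: September 1, 2027.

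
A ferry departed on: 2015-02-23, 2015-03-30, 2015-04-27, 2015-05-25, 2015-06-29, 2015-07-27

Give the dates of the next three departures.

2015-08-31, 2015-09-28, 2015-10-26

All Mondays; the gaps (35, 28, 28, 35, 28) vary with month length.
This is the last Monday of each month.
Last Monday of August 2015: 2015-08-31.
Last Monday of September 2015: 2015-09-28.
October 2015 ends with Monday 2015-10-26.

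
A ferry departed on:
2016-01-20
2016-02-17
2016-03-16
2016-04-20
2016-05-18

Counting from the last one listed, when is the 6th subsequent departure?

All dates are Wednesdays, 28, 28, 35, 28 days apart.
Specifically, the 3rd Wednesday of each month.
3rd Wednesday of June 2016: 2016-06-15.
3rd Wednesday of July 2016: 2016-07-20.
3rd Wednesday of August 2016: 2016-08-17.
3rd Wednesday of September 2016: 2016-09-21.
October 2016 — 3rd Wednesday is 2016-10-19.
November 2016 — 3rd Wednesday is 2016-11-16.

2016-11-16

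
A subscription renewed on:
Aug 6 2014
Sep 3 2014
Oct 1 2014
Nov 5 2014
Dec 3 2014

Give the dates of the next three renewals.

All dates are Wednesdays, 28, 28, 35, 28 days apart.
Specifically, the 1st Wednesday of each month.
January 2015 — 1st Wednesday is Jan 7 2015.
February 2015 — 1st Wednesday is Feb 4 2015.
March 2015 — 1st Wednesday is Mar 4 2015.

Jan 7 2015, Feb 4 2015, Mar 4 2015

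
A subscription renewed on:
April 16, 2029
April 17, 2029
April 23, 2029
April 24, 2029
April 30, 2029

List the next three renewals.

May 1, 2029; May 7, 2029; May 8, 2029

Every event lands on a Monday or Tuesday (gaps cycle 1, 6, 1, 6).
So the schedule is: every Monday and Tuesday.
The following Tuesday is May 1, 2029.
The following Monday is May 7, 2029.
The following Tuesday is May 8, 2029.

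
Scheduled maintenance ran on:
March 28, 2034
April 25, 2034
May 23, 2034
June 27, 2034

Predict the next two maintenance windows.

July 25, 2034; August 22, 2034

Gaps: 28, 28, 35 days — a mix of 28 and 35. Every date is a Tuesday.
Each is the 4th Tuesday of its month.
4th Tuesday of July 2034: July 25, 2034.
4th Tuesday of August 2034: August 22, 2034.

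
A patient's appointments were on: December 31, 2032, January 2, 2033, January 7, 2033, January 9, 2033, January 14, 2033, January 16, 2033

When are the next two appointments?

Gaps: 2, 5, 2, 5, 2 days — not constant, but cyclic with period 2.
The events fall on every Friday and Sunday.
The following Friday is January 21, 2033.
The following Sunday is January 23, 2033.

January 21, 2033; January 23, 2033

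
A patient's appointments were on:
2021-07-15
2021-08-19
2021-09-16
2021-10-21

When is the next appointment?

All dates are Thursdays, 35, 28, 35 days apart.
Specifically, the 3rd Thursday of each month.
3rd Thursday of November 2021: 2021-11-18.

2021-11-18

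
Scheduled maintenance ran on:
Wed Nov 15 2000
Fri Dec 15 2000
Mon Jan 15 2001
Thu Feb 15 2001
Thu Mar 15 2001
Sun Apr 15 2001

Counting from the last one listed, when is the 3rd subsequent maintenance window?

The day-of-month is always 15 (30, 31, 31, 28, 31 days between events).
So this recurs on the 15th of each month.
May 2001: Tue May 15 2001.
Next: June 2001 → Fri Jun 15 2001.
July 2001: Sun Jul 15 2001.

Sun Jul 15 2001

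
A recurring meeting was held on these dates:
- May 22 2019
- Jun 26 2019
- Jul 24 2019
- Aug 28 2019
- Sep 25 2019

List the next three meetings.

Oct 23 2019, Nov 27 2019, Dec 25 2019

All dates are Wednesdays, 35, 28, 35, 28 days apart.
Specifically, the 4th Wednesday of each month.
4th Wednesday of October 2019: Oct 23 2019.
November 2019 — 4th Wednesday is Nov 27 2019.
December 2019 — 4th Wednesday is Dec 25 2019.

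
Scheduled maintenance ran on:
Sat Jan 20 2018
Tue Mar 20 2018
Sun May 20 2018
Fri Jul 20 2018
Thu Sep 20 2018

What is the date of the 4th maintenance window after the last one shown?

Each date is the 20th; the gaps (59, 61, 61, 62) track the month lengths.
The rule is the 20th of every 2 months.
November 2018: Tue Nov 20 2018.
Next: January 2019 → Sun Jan 20 2019.
March 2019: Wed Mar 20 2019.
Next: May 2019 → Mon May 20 2019.

Mon May 20 2019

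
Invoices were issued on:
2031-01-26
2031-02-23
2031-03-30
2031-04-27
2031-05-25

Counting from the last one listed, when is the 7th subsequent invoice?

These are Sundays with 28, 35, 28, 28-day gaps.
Each is the final Sunday of its month — 2031-03-30 is past the 28th, so '4th Sunday' doesn't fit.
June 2031 ends with Sunday 2031-06-29.
July 2031 ends with Sunday 2031-07-27.
August 2031 ends with Sunday 2031-08-31.
September 2031 ends with Sunday 2031-09-28.
Last Sunday of October 2031: 2031-10-26.
Last Sunday of November 2031: 2031-11-30.
Last Sunday of December 2031: 2031-12-28.

2031-12-28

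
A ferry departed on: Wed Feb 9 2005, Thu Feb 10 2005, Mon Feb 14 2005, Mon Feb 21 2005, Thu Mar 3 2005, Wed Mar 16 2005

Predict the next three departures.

Intervals are 1, 4, 7, 10, 13 days — an arithmetic progression with common difference 3.
Next gap: 16 days. Wed Mar 16 2005 + 16 days = Fri Apr 1 2005.
Next gap: 19 days. Fri Apr 1 2005 + 19 days = Wed Apr 20 2005.
Next gap: 22 days. Wed Apr 20 2005 + 22 days = Thu May 12 2005.

Fri Apr 1 2005, Wed Apr 20 2005, Thu May 12 2005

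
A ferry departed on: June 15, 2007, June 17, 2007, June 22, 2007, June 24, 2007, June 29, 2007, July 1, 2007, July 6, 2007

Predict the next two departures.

July 8, 2007; July 13, 2007

Gaps: 2, 5, 2, 5, 2, 5 days — not constant, but cyclic with period 2.
The events fall on every Friday and Sunday.
Next Sunday: July 8, 2007.
Next Friday: July 13, 2007.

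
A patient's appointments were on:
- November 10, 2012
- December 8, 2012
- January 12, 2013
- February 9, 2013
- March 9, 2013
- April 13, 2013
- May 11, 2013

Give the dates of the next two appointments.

June 8, 2013; July 13, 2013

These are Saturdays at 28- or 35-day spacing (28, 35, 28, 28, 35, 28).
The pattern: 2nd Saturday of the month.
June 2013 — 2nd Saturday is June 8, 2013.
July 2013 — 2nd Saturday is July 13, 2013.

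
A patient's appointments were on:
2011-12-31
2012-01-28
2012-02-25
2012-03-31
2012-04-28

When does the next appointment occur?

2012-05-26

All Saturdays; the gaps (28, 28, 35, 28) vary with month length.
This is the last Saturday of each month.
May 2012 ends with Saturday 2012-05-26.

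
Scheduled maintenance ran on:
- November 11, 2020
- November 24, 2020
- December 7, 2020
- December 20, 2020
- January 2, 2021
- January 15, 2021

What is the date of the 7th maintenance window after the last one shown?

Gaps between consecutive events: 13, 13, 13, 13, 13 days — a constant 13-day interval.
January 15, 2021 + 13 days = January 28, 2021.
January 28, 2021 + 13 days = February 10, 2021.
February 10, 2021 + 13 days = February 23, 2021.
February 23, 2021 + 13 days = March 8, 2021.
March 8, 2021 + 13 days = March 21, 2021.
March 21, 2021 + 13 days = April 3, 2021.
April 3, 2021 + 13 days = April 16, 2021.

April 16, 2021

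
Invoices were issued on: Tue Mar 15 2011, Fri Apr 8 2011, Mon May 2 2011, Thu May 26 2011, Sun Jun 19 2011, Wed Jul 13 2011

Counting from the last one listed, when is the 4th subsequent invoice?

Mon Oct 17 2011

Every event comes 24 days after the last (24, 24, 24, 24, 24).
Wed Jul 13 2011 + 24 days = Sat Aug 6 2011.
Sat Aug 6 2011 + 24 days = Tue Aug 30 2011.
Tue Aug 30 2011 + 24 days = Fri Sep 23 2011.
Fri Sep 23 2011 + 24 days = Mon Oct 17 2011.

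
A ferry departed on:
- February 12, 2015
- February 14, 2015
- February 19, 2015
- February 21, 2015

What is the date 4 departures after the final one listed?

March 7, 2015

Gaps: 2, 5, 2 days — not constant, but cyclic with period 2.
The events fall on every Thursday and Saturday.
Next Thursday: February 26, 2015.
Next Saturday: February 28, 2015.
The following Thursday is March 5, 2015.
The following Saturday is March 7, 2015.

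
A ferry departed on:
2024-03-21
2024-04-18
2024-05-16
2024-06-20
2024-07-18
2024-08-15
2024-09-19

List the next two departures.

2024-10-17, 2024-11-21

All dates are Thursdays, 28, 28, 35, 28, 28, 35 days apart.
Specifically, the 3rd Thursday of each month.
October 2024 — 3rd Thursday is 2024-10-17.
3rd Thursday of November 2024: 2024-11-21.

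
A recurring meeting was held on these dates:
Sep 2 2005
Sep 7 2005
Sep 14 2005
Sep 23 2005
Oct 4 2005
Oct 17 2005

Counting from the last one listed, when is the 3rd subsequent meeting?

Dec 7 2005

The spacing grows by 2 each time: 5, 7, 9, 11, 13 days.
Next gap: 15 days. Oct 17 2005 + 15 days = Nov 1 2005.
Next gap: 17 days. Nov 1 2005 + 17 days = Nov 18 2005.
Next gap: 19 days. Nov 18 2005 + 19 days = Dec 7 2005.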